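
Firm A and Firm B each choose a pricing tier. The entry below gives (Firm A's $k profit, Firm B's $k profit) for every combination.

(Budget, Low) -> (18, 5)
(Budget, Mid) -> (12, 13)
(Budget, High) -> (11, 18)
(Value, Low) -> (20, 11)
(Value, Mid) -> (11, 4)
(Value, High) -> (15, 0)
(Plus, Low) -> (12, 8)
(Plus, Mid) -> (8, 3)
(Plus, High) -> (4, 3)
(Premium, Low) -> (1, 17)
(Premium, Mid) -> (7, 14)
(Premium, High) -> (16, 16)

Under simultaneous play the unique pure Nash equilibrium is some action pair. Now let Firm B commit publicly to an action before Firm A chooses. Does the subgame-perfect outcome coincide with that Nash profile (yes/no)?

Work backward from Firm A's decision.
- Low: Firm A compares 18, 20, 12, 1 and picks Value; Firm B would get 11.
- Mid: Firm A compares 12, 11, 8, 7 and picks Budget; Firm B would get 13.
- High: Firm A compares 11, 15, 4, 16 and picks Premium; Firm B would get 16.
Among 11, 13, 16, the best is 16 at High. Subgame-perfect outcome: (Premium, High) with payoffs (16, 16).
Now find the simultaneous Nash equilibrium.
Firm A's best replies: Low→Value; Mid→Budget; High→Premium.
Firm B's best replies: Budget→High; Value→Low; Plus→Low; Premium→Low.
Only (Value, Low) has each player best-responding; Nash payoffs (20, 11).
Sequential outcome (Premium, High) differs from the Nash profile (Value, Low).

no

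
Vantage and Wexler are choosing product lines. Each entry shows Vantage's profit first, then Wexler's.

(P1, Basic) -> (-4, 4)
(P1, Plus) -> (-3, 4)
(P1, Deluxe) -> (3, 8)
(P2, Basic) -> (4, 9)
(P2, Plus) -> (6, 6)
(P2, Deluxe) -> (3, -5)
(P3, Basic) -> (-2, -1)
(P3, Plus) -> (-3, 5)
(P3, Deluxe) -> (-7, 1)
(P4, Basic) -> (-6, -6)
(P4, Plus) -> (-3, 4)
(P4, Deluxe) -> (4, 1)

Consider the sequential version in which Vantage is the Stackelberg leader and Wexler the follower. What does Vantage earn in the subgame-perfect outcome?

Backward induction with Vantage moving first.
- P1: Wexler compares 4, 4, 8 and picks Deluxe; Vantage would get 3.
- P2: Wexler compares 9, 6, -5 and picks Basic; Vantage would get 4.
- P3: Wexler compares -1, 5, 1 and picks Plus; Vantage would get -3.
- P4: Wexler compares -6, 4, 1 and picks Plus; Vantage would get -3.
Vantage's induced payoffs are 3, 4, -3, -3, so Vantage commits to P2. Subgame-perfect outcome: (P2, Basic) with payoffs (4, 9).

4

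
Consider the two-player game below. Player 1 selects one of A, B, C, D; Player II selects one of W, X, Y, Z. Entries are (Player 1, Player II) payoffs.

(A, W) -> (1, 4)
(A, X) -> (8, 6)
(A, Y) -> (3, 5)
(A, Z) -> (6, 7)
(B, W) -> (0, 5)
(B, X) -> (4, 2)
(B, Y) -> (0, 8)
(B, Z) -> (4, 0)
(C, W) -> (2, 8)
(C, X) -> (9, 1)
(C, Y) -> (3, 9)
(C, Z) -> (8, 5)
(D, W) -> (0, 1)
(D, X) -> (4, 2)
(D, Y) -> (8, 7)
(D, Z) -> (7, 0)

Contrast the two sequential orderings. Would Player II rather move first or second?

first

If Player 1 leads: Player II's best replies are A→Z, B→Y, C→Y, D→Y; Player 1's induced payoffs 6, 0, 3, 8; outcome (D, Y), payoffs (8, 7).
If Player II leads: Player 1's best replies are W→C, X→C, Y→D, Z→C; Player II's induced payoffs 8, 1, 7, 5; outcome (C, W), payoffs (2, 8).
Player II gets 8 moving first and 7 moving second, so Player II prefers to move first.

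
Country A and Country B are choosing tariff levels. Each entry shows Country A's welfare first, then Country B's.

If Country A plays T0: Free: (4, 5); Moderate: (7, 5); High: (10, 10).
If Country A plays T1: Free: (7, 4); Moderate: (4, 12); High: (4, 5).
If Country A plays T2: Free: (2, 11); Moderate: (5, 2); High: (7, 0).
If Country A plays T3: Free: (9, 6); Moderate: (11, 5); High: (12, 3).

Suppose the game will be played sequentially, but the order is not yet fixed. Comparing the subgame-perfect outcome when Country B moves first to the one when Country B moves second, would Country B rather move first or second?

If Country A leads: Country B's best replies are T0→High, T1→Moderate, T2→Free, T3→Free; Country A's induced payoffs 10, 4, 2, 9; outcome (T0, High), payoffs (10, 10).
If Country B leads: Country A's best replies are Free→T3, Moderate→T3, High→T3; Country B's induced payoffs 6, 5, 3; outcome (T3, Free), payoffs (9, 6).
Country B gets 6 moving first and 10 moving second, so Country B prefers to move second.

second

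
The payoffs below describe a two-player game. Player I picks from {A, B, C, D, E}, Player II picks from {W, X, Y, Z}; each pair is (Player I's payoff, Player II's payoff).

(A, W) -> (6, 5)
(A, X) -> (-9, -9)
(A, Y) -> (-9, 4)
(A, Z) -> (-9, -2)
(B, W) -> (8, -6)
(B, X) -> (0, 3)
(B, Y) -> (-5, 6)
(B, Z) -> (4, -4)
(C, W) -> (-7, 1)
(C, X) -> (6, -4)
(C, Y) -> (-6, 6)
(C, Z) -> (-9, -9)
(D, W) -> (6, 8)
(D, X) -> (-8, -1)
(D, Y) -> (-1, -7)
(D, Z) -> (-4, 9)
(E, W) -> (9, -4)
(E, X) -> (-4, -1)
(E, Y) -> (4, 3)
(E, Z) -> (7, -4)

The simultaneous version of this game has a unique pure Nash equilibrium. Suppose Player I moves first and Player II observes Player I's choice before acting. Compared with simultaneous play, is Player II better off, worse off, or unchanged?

better off

Solve by backward induction (Player I leads).
- A → Player II plays W (best of 5, -9, 4, -2); Player I gets 6.
- B → Player II plays Y (best of -6, 3, 6, -4); Player I gets -5.
- C → Player II plays Y (best of 1, -4, 6, -9); Player I gets -6.
- D → Player II plays Z (best of 8, -1, -7, 9); Player I gets -4.
- E → Player II plays Y (best of -4, -1, 3, -4); Player I gets 4.
Player I's induced payoffs are 6, -5, -6, -4, 4, so Player I commits to A. Subgame-perfect outcome: (A, W) with payoffs (6, 5).
Now find the simultaneous Nash equilibrium.
Player I's best replies: W→E; X→C; Y→E; Z→E.
Player II's best replies: A→W; B→Y; C→Y; D→Z; E→Y.
Only (E, Y) has each player best-responding; Nash payoffs (4, 3).
Player II earns 5 sequentially versus 3 at the Nash outcome: better off.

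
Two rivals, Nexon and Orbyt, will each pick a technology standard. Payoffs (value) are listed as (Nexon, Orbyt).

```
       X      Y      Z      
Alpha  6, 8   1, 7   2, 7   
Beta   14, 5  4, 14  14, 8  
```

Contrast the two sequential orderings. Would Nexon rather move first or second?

first

If Nexon leads: Orbyt's best replies are Alpha→X, Beta→Y; Nexon's induced payoffs 6, 4; outcome (Alpha, X), payoffs (6, 8).
If Orbyt leads: Nexon's best replies are X→Beta, Y→Beta, Z→Beta; Orbyt's induced payoffs 5, 14, 8; outcome (Beta, Y), payoffs (4, 14).
Nexon gets 6 moving first and 4 moving second, so Nexon prefers to move first.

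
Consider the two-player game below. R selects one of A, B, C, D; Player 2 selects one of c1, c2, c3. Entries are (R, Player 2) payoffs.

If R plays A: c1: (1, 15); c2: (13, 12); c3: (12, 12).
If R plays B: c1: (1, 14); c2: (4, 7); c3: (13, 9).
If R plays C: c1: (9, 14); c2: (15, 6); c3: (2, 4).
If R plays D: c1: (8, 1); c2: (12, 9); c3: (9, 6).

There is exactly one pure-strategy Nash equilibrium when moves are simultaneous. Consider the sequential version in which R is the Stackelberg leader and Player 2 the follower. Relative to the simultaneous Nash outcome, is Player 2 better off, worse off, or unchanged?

worse off

Backward induction with R moving first.
- A → Player 2 plays c1 (best of 15, 12, 12); R gets 1.
- B → Player 2 plays c1 (best of 14, 7, 9); R gets 1.
- C → Player 2 plays c1 (best of 14, 6, 4); R gets 9.
- D → Player 2 plays c2 (best of 1, 9, 6); R gets 12.
R's induced payoffs are 1, 1, 9, 12, so R commits to D. Subgame-perfect outcome: (D, c2) with payoffs (12, 9).
For the simultaneous game, intersect best replies.
R's best replies: c1→C; c2→C; c3→B.
Player 2's best replies: A→c1; B→c1; C→c1; D→c2.
Only (C, c1) has each player best-responding; Nash payoffs (9, 14).
Player 2 earns 9 sequentially versus 14 at the Nash outcome: worse off.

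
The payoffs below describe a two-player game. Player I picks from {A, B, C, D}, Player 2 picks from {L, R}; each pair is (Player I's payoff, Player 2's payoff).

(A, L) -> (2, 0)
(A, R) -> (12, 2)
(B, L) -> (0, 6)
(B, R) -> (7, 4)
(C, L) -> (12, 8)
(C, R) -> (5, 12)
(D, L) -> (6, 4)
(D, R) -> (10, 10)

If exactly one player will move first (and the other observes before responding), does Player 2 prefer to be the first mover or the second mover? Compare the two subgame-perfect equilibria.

first

If Player I leads: Player 2's best replies are A→R, B→L, C→R, D→R; Player I's induced payoffs 12, 0, 5, 10; outcome (A, R), payoffs (12, 2).
If Player 2 leads: Player I's best replies are L→C, R→A; Player 2's induced payoffs 8, 2; outcome (C, L), payoffs (12, 8).
Player 2 gets 8 moving first and 2 moving second, so Player 2 prefers to move first.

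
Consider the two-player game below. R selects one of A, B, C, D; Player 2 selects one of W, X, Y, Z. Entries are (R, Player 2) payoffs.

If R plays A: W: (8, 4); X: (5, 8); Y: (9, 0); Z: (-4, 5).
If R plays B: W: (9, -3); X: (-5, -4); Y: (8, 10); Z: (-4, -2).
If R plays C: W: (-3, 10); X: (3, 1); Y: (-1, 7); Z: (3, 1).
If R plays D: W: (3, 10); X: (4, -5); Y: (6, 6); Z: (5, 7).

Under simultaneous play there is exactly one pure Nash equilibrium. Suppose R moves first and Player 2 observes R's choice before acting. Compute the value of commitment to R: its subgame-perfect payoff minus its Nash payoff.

Solve by backward induction (R leads).
- A: BR = X, leader payoff 5.
- B: BR = Y, leader payoff 8.
- C: BR = W, leader payoff -3.
- D: BR = W, leader payoff 3.
R's induced payoffs are 5, 8, -3, 3, so R commits to B. Subgame-perfect outcome: (B, Y) with payoffs (8, 10).
Now find the simultaneous Nash equilibrium.
R's best replies: W→B; X→A; Y→A; Z→D.
Player 2's best replies: A→X; B→Y; C→W; D→W.
The unique mutual best reply is (A, X), giving (5, 8).
R's commitment gain: 8 − 5 = 3.

3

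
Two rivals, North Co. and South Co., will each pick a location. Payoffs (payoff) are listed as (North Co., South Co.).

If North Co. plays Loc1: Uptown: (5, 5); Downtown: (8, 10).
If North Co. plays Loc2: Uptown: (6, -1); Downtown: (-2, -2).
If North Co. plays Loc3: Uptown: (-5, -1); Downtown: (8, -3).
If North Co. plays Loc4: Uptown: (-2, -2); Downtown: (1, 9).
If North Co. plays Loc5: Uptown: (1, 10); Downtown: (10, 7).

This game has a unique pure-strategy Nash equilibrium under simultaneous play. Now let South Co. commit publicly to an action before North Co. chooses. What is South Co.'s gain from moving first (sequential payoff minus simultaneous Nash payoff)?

Solve by backward induction (South Co. leads).
- Uptown → North Co. plays Loc2 (best of 5, 6, -5, -2, 1); South Co. gets -1.
- Downtown → North Co. plays Loc5 (best of 8, -2, 8, 1, 10); South Co. gets 7.
Maximizing over -1, 7, South Co. chooses Downtown. Subgame-perfect outcome: (Loc5, Downtown) with payoffs (10, 7).
For the simultaneous game, intersect best replies.
North Co.'s best replies: Uptown→Loc2; Downtown→Loc5.
South Co.'s best replies: Loc1→Downtown; Loc2→Uptown; Loc3→Uptown; Loc4→Downtown; Loc5→Uptown.
The unique mutual best reply is (Loc2, Uptown), giving (6, -1).
South Co.'s commitment gain: 7 − -1 = 8.

8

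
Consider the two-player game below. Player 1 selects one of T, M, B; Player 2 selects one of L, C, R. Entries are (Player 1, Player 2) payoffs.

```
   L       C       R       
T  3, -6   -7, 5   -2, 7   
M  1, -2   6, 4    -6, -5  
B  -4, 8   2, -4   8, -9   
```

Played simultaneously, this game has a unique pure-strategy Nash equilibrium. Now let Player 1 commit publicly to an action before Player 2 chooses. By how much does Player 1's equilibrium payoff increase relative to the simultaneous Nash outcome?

0

Work backward from Player 2's decision.
- T: Player 2 compares -6, 5, 7 and picks R; Player 1 would get -2.
- M: Player 2 compares -2, 4, -5 and picks C; Player 1 would get 6.
- B: Player 2 compares 8, -4, -9 and picks L; Player 1 would get -4.
Maximizing over -2, 6, -4, Player 1 chooses M. Subgame-perfect outcome: (M, C) with payoffs (6, 4).
For the simultaneous game, intersect best replies.
Player 1's best replies: L→T; C→M; R→B.
Player 2's best replies: T→R; M→C; B→L.
The unique mutual best reply is (M, C), giving (6, 4).
Player 1's commitment gain: 6 − 6 = 0.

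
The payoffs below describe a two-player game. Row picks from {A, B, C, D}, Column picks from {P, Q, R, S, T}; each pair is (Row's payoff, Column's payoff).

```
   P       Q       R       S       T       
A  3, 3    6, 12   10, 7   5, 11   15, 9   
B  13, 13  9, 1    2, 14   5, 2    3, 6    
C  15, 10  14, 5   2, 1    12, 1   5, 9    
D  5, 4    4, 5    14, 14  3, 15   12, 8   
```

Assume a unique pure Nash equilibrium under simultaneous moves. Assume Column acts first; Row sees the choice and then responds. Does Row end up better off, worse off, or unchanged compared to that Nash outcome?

worse off

Work backward from Row's decision.
- P: BR = C, leader payoff 10.
- Q: BR = C, leader payoff 5.
- R: BR = D, leader payoff 14.
- S: BR = C, leader payoff 1.
- T: BR = A, leader payoff 9.
Column's induced payoffs are 10, 5, 14, 1, 9, so Column commits to R. Subgame-perfect outcome: (D, R) with payoffs (14, 14).
Under simultaneous play:
Row's best replies: P→C; Q→C; R→D; S→C; T→A.
Column's best replies: A→Q; B→R; C→P; D→S.
The unique mutual best reply is (C, P), giving (15, 10).
Row earns 14 sequentially versus 15 at the Nash outcome: worse off.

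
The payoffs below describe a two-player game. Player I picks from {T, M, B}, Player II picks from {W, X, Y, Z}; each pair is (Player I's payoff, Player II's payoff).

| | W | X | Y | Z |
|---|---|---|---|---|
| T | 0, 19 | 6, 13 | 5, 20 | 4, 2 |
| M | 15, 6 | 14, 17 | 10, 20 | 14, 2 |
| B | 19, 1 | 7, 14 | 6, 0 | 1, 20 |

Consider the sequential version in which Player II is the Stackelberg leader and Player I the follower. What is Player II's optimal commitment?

Solve by backward induction (Player II leads).
- W: Player I compares 0, 15, 19 and picks B; Player II would get 1.
- X: Player I compares 6, 14, 7 and picks M; Player II would get 17.
- Y: Player I compares 5, 10, 6 and picks M; Player II would get 20.
- Z: Player I compares 4, 14, 1 and picks M; Player II would get 2.
Maximizing over 1, 17, 20, 2, Player II chooses Y. Subgame-perfect outcome: (M, Y) with payoffs (10, 20).

Y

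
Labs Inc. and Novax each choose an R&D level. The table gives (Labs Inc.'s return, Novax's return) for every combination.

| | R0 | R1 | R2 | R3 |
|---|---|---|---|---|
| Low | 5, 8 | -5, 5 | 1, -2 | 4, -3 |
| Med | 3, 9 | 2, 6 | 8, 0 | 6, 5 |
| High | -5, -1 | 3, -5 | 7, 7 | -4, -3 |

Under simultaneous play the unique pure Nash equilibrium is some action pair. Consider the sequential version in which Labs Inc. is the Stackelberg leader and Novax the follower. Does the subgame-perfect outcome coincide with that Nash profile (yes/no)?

Backward induction with Labs Inc. moving first.
- Low: BR = R0, leader payoff 5.
- Med: BR = R0, leader payoff 3.
- High: BR = R2, leader payoff 7.
Maximizing over 5, 3, 7, Labs Inc. chooses High. Subgame-perfect outcome: (High, R2) with payoffs (7, 7).
For the simultaneous game, intersect best replies.
Labs Inc.'s best replies: R0→Low; R1→High; R2→Med; R3→Med.
Novax's best replies: Low→R0; Med→R0; High→R2.
The unique mutual best reply is (Low, R0), giving (5, 8).
Sequential outcome (High, R2) differs from the Nash profile (Low, R0).

no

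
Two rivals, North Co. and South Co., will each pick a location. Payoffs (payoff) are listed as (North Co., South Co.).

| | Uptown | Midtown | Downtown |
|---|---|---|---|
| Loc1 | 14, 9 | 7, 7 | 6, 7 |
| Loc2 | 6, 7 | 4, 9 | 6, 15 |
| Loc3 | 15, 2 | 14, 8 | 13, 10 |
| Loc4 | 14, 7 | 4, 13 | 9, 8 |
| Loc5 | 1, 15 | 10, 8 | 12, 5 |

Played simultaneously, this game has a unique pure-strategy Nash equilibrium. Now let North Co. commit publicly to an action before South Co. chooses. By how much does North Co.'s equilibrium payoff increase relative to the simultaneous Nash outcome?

1

Backward induction with North Co. moving first.
- Loc1 → South Co. plays Uptown (best of 9, 7, 7); North Co. gets 14.
- Loc2 → South Co. plays Downtown (best of 7, 9, 15); North Co. gets 6.
- Loc3 → South Co. plays Downtown (best of 2, 8, 10); North Co. gets 13.
- Loc4 → South Co. plays Midtown (best of 7, 13, 8); North Co. gets 4.
- Loc5 → South Co. plays Uptown (best of 15, 8, 5); North Co. gets 1.
Maximizing over 14, 6, 13, 4, 1, North Co. chooses Loc1. Subgame-perfect outcome: (Loc1, Uptown) with payoffs (14, 9).
For the simultaneous game, intersect best replies.
North Co.'s best replies: Uptown→Loc3; Midtown→Loc3; Downtown→Loc3.
South Co.'s best replies: Loc1→Uptown; Loc2→Downtown; Loc3→Downtown; Loc4→Midtown; Loc5→Uptown.
The unique mutual best reply is (Loc3, Downtown), giving (13, 10).
North Co.'s commitment gain: 14 − 13 = 1.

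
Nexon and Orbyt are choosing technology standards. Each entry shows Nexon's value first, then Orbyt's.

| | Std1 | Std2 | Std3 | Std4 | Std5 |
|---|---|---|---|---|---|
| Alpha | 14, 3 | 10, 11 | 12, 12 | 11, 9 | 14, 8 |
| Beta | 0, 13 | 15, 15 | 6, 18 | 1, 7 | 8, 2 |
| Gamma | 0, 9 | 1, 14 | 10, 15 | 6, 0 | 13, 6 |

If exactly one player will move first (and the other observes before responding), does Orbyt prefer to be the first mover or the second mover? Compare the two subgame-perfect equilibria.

first

If Nexon leads: Orbyt's best replies are Alpha→Std3, Beta→Std3, Gamma→Std3; Nexon's induced payoffs 12, 6, 10; outcome (Alpha, Std3), payoffs (12, 12).
If Orbyt leads: Nexon's best replies are Std1→Alpha, Std2→Beta, Std3→Alpha, Std4→Alpha, Std5→Alpha; Orbyt's induced payoffs 3, 15, 12, 9, 8; outcome (Beta, Std2), payoffs (15, 15).
Orbyt gets 15 moving first and 12 moving second, so Orbyt prefers to move first.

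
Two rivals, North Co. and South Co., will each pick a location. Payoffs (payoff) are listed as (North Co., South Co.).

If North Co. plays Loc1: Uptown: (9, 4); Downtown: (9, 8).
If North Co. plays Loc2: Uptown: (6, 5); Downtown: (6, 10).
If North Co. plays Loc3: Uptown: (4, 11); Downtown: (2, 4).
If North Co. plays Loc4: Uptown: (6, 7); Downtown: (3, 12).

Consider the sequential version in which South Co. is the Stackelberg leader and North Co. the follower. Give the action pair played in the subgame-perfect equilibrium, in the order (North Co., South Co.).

Solve by backward induction (South Co. leads).
- Uptown → North Co. plays Loc1 (best of 9, 6, 4, 6); South Co. gets 4.
- Downtown → North Co. plays Loc1 (best of 9, 6, 2, 3); South Co. gets 8.
South Co.'s induced payoffs are 4, 8, so South Co. commits to Downtown. Subgame-perfect outcome: (Loc1, Downtown) with payoffs (9, 8).

(Loc1, Downtown)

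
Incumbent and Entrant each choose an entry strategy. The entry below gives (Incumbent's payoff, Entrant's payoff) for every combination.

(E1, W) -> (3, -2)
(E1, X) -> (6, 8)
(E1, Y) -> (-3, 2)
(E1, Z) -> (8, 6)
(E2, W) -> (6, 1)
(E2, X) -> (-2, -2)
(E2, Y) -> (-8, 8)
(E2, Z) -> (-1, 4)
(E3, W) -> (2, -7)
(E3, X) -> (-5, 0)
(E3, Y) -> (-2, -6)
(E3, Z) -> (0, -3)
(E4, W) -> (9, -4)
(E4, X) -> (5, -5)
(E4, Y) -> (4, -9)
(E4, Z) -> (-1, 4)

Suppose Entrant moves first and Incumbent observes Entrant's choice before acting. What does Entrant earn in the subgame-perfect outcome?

8

Solve by backward induction (Entrant leads).
- W: BR = E4, leader payoff -4.
- X: BR = E1, leader payoff 8.
- Y: BR = E4, leader payoff -9.
- Z: BR = E1, leader payoff 6.
Among -4, 8, -9, 6, the best is 8 at X. Subgame-perfect outcome: (E1, X) with payoffs (6, 8).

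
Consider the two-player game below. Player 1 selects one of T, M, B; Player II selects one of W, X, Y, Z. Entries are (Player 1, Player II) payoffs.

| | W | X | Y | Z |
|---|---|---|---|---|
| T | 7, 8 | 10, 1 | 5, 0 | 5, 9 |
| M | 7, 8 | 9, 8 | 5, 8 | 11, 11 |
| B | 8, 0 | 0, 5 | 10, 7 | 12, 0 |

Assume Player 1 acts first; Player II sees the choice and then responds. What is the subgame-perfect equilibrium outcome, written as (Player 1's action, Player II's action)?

(M, Z)

Backward induction with Player 1 moving first.
- T: Player II compares 8, 1, 0, 9 and picks Z; Player 1 would get 5.
- M: Player II compares 8, 8, 8, 11 and picks Z; Player 1 would get 11.
- B: Player II compares 0, 5, 7, 0 and picks Y; Player 1 would get 10.
Player 1's induced payoffs are 5, 11, 10, so Player 1 commits to M. Subgame-perfect outcome: (M, Z) with payoffs (11, 11).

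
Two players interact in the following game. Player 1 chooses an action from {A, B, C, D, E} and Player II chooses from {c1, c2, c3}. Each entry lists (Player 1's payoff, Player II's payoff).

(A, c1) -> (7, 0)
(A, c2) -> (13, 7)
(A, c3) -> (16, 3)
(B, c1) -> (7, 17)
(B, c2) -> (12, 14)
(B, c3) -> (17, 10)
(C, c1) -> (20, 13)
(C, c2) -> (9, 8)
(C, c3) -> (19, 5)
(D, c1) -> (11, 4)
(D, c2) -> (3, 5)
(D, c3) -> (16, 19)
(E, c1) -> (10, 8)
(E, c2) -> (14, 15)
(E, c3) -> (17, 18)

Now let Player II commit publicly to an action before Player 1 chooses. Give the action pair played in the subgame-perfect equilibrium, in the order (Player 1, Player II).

(E, c2)

Backward induction with Player II moving first.
- c1: BR = C, leader payoff 13.
- c2: BR = E, leader payoff 15.
- c3: BR = C, leader payoff 5.
Maximizing over 13, 15, 5, Player II chooses c2. Subgame-perfect outcome: (E, c2) with payoffs (14, 15).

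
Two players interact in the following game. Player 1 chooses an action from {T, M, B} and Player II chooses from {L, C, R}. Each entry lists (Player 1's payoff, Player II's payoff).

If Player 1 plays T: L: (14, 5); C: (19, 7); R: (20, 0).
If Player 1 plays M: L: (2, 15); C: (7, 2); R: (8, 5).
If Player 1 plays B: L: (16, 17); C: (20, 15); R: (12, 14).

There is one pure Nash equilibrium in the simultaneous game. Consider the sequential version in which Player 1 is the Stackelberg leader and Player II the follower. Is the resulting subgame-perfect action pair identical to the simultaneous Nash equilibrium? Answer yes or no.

no

Work backward from Player II's decision.
- T: Player II compares 5, 7, 0 and picks C; Player 1 would get 19.
- M: Player II compares 15, 2, 5 and picks L; Player 1 would get 2.
- B: Player II compares 17, 15, 14 and picks L; Player 1 would get 16.
Player 1's induced payoffs are 19, 2, 16, so Player 1 commits to T. Subgame-perfect outcome: (T, C) with payoffs (19, 7).
For the simultaneous game, intersect best replies.
Player 1's best replies: L→B; C→B; R→T.
Player II's best replies: T→C; M→L; B→L.
Only (B, L) has each player best-responding; Nash payoffs (16, 17).
Sequential outcome (T, C) differs from the Nash profile (B, L).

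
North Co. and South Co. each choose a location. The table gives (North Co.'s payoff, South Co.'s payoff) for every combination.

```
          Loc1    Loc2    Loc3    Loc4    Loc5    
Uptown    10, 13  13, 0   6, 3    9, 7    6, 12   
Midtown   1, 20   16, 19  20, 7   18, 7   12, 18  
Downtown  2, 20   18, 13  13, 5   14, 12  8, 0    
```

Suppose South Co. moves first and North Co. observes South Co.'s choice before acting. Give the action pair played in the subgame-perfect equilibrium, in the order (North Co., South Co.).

(Midtown, Loc5)

North Co. best-responds to each possible South Co. move:
- Loc1 → North Co. plays Uptown (best of 10, 1, 2); South Co. gets 13.
- Loc2 → North Co. plays Downtown (best of 13, 16, 18); South Co. gets 13.
- Loc3 → North Co. plays Midtown (best of 6, 20, 13); South Co. gets 7.
- Loc4 → North Co. plays Midtown (best of 9, 18, 14); South Co. gets 7.
- Loc5 → North Co. plays Midtown (best of 6, 12, 8); South Co. gets 18.
Maximizing over 13, 13, 7, 7, 18, South Co. chooses Loc5. Subgame-perfect outcome: (Midtown, Loc5) with payoffs (12, 18).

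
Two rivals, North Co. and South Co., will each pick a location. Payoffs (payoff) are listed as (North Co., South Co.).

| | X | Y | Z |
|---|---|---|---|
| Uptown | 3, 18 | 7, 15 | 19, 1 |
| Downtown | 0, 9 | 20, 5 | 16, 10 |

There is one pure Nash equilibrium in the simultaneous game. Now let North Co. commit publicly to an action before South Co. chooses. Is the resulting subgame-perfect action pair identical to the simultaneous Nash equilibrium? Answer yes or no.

South Co. best-responds to each possible North Co. move:
- Uptown → South Co. plays X (best of 18, 15, 1); North Co. gets 3.
- Downtown → South Co. plays Z (best of 9, 5, 10); North Co. gets 16.
Maximizing over 3, 16, North Co. chooses Downtown. Subgame-perfect outcome: (Downtown, Z) with payoffs (16, 10).
Now find the simultaneous Nash equilibrium.
North Co.'s best replies: X→Uptown; Y→Downtown; Z→Uptown.
South Co.'s best replies: Uptown→X; Downtown→Z.
Only (Uptown, X) has each player best-responding; Nash payoffs (3, 18).
Sequential outcome (Downtown, Z) differs from the Nash profile (Uptown, X).

no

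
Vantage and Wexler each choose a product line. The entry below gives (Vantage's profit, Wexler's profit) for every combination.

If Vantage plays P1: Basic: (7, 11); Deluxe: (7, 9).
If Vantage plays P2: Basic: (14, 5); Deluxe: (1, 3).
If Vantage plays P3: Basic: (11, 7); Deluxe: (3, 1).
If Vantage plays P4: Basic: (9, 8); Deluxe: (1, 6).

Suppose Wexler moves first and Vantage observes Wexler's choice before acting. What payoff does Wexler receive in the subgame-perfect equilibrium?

9

Work backward from Vantage's decision.
- Basic: BR = P2, leader payoff 5.
- Deluxe: BR = P1, leader payoff 9.
Wexler's induced payoffs are 5, 9, so Wexler commits to Deluxe. Subgame-perfect outcome: (P1, Deluxe) with payoffs (7, 9).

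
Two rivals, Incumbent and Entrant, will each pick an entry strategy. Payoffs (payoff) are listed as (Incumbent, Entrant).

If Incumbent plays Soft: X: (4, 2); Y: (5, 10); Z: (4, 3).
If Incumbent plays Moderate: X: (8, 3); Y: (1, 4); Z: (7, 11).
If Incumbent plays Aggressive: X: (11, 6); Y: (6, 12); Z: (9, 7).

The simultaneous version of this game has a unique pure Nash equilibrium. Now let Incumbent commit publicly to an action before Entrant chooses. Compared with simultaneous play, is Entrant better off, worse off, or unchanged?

worse off

Backward induction with Incumbent moving first.
- Soft: BR = Y, leader payoff 5.
- Moderate: BR = Z, leader payoff 7.
- Aggressive: BR = Y, leader payoff 6.
Incumbent's induced payoffs are 5, 7, 6, so Incumbent commits to Moderate. Subgame-perfect outcome: (Moderate, Z) with payoffs (7, 11).
For the simultaneous game, intersect best replies.
Incumbent's best replies: X→Aggressive; Y→Aggressive; Z→Aggressive.
Entrant's best replies: Soft→Y; Moderate→Z; Aggressive→Y.
Only (Aggressive, Y) has each player best-responding; Nash payoffs (6, 12).
Entrant earns 11 sequentially versus 12 at the Nash outcome: worse off.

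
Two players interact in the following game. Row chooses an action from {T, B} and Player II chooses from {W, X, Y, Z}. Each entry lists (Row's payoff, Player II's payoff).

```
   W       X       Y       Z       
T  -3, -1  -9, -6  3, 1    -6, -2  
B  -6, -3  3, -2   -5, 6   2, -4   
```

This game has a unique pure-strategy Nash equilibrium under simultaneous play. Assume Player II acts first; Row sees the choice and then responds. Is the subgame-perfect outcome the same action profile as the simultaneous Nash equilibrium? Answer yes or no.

yes

Backward induction with Player II moving first.
- W: BR = T, leader payoff -1.
- X: BR = B, leader payoff -2.
- Y: BR = T, leader payoff 1.
- Z: BR = B, leader payoff -4.
Player II's induced payoffs are -1, -2, 1, -4, so Player II commits to Y. Subgame-perfect outcome: (T, Y) with payoffs (3, 1).
For the simultaneous game, intersect best replies.
Row's best replies: W→T; X→B; Y→T; Z→B.
Player II's best replies: T→Y; B→Y.
Only (T, Y) has each player best-responding; Nash payoffs (3, 1).
Sequential outcome (T, Y) coincides with the Nash profile (T, Y).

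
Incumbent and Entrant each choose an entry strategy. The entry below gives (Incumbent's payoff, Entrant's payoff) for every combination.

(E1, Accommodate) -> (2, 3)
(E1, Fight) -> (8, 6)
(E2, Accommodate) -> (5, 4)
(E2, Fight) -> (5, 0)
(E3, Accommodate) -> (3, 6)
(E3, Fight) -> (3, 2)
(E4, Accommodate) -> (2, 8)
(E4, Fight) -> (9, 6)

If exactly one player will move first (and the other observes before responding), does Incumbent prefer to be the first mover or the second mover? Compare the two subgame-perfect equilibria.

second

If Incumbent leads: Entrant's best replies are E1→Fight, E2→Accommodate, E3→Accommodate, E4→Accommodate; Incumbent's induced payoffs 8, 5, 3, 2; outcome (E1, Fight), payoffs (8, 6).
If Entrant leads: Incumbent's best replies are Accommodate→E2, Fight→E4; Entrant's induced payoffs 4, 6; outcome (E4, Fight), payoffs (9, 6).
Incumbent gets 8 moving first and 9 moving second, so Incumbent prefers to move second.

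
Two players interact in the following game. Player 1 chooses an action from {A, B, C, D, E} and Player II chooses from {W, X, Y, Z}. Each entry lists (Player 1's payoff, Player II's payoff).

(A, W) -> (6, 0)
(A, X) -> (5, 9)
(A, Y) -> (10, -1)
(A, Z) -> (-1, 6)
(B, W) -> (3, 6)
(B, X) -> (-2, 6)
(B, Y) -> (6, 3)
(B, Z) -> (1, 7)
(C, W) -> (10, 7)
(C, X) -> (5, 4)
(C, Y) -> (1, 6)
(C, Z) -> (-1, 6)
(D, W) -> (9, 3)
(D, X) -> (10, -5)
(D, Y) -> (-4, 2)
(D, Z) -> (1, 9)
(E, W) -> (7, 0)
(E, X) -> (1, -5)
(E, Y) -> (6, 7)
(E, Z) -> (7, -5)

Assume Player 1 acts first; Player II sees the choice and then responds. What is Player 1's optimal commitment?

Solve by backward induction (Player 1 leads).
- A → Player II plays X (best of 0, 9, -1, 6); Player 1 gets 5.
- B → Player II plays Z (best of 6, 6, 3, 7); Player 1 gets 1.
- C → Player II plays W (best of 7, 4, 6, 6); Player 1 gets 10.
- D → Player II plays Z (best of 3, -5, 2, 9); Player 1 gets 1.
- E → Player II plays Y (best of 0, -5, 7, -5); Player 1 gets 6.
Maximizing over 5, 1, 10, 1, 6, Player 1 chooses C. Subgame-perfect outcome: (C, W) with payoffs (10, 7).

C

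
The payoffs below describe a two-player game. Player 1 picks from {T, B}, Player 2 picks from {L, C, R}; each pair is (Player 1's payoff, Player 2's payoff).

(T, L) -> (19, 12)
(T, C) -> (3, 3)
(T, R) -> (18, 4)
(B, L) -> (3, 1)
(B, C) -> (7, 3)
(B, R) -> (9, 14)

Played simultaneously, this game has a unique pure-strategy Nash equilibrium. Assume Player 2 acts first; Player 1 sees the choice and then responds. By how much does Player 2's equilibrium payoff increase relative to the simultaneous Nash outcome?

Work backward from Player 1's decision.
- L: BR = T, leader payoff 12.
- C: BR = B, leader payoff 3.
- R: BR = T, leader payoff 4.
Among 12, 3, 4, the best is 12 at L. Subgame-perfect outcome: (T, L) with payoffs (19, 12).
For the simultaneous game, intersect best replies.
Player 1's best replies: L→T; C→B; R→T.
Player 2's best replies: T→L; B→R.
The unique mutual best reply is (T, L), giving (19, 12).
Player 2's commitment gain: 12 − 12 = 0.

0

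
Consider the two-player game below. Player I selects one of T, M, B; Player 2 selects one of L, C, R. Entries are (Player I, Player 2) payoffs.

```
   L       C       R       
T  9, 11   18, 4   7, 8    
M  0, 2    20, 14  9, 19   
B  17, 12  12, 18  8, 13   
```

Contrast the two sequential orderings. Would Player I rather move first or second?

first

If Player I leads: Player 2's best replies are T→L, M→R, B→C; Player I's induced payoffs 9, 9, 12; outcome (B, C), payoffs (12, 18).
If Player 2 leads: Player I's best replies are L→B, C→M, R→M; Player 2's induced payoffs 12, 14, 19; outcome (M, R), payoffs (9, 19).
Player I gets 12 moving first and 9 moving second, so Player I prefers to move first.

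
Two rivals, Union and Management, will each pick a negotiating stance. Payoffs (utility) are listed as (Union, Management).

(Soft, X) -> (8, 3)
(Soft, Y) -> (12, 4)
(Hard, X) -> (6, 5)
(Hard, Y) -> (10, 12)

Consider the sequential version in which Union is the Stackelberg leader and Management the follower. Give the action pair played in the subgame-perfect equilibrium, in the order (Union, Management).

(Soft, Y)

Management best-responds to each possible Union move:
- Soft: BR = Y, leader payoff 12.
- Hard: BR = Y, leader payoff 10.
Maximizing over 12, 10, Union chooses Soft. Subgame-perfect outcome: (Soft, Y) with payoffs (12, 4).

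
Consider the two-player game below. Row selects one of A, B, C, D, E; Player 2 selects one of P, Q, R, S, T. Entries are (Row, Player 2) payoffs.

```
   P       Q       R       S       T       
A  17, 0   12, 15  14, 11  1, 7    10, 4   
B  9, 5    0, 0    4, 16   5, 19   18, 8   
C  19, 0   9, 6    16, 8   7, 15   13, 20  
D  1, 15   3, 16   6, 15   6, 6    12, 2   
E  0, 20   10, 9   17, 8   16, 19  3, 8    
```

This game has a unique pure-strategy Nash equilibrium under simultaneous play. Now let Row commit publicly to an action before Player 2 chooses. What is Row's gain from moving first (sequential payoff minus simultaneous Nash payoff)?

Solve by backward induction (Row leads).
- A: BR = Q, leader payoff 12.
- B: BR = S, leader payoff 5.
- C: BR = T, leader payoff 13.
- D: BR = Q, leader payoff 3.
- E: BR = P, leader payoff 0.
Among 12, 5, 13, 3, 0, the best is 13 at C. Subgame-perfect outcome: (C, T) with payoffs (13, 20).
For the simultaneous game, intersect best replies.
Row's best replies: P→C; Q→A; R→E; S→E; T→B.
Player 2's best replies: A→Q; B→S; C→T; D→Q; E→P.
The unique mutual best reply is (A, Q), giving (12, 15).
Row's commitment gain: 13 − 12 = 1.

1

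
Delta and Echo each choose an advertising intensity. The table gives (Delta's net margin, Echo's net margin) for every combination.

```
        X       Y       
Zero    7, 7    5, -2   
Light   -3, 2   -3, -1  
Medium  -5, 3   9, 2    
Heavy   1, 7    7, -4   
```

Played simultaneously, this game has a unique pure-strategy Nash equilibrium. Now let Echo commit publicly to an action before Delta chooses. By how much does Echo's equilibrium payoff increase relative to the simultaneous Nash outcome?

Solve by backward induction (Echo leads).
- X → Delta plays Zero (best of 7, -3, -5, 1); Echo gets 7.
- Y → Delta plays Medium (best of 5, -3, 9, 7); Echo gets 2.
Among 7, 2, the best is 7 at X. Subgame-perfect outcome: (Zero, X) with payoffs (7, 7).
Now find the simultaneous Nash equilibrium.
Delta's best replies: X→Zero; Y→Medium.
Echo's best replies: Zero→X; Light→X; Medium→X; Heavy→X.
The unique mutual best reply is (Zero, X), giving (7, 7).
Echo's commitment gain: 7 − 7 = 0.

0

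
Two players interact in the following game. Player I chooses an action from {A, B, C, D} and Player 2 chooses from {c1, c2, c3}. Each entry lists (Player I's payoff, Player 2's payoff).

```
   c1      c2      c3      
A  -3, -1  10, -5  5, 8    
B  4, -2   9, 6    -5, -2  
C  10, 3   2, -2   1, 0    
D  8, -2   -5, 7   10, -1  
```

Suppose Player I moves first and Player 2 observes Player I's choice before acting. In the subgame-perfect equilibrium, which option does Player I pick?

Backward induction with Player I moving first.
- A → Player 2 plays c3 (best of -1, -5, 8); Player I gets 5.
- B → Player 2 plays c2 (best of -2, 6, -2); Player I gets 9.
- C → Player 2 plays c1 (best of 3, -2, 0); Player I gets 10.
- D → Player 2 plays c2 (best of -2, 7, -1); Player I gets -5.
Player I's induced payoffs are 5, 9, 10, -5, so Player I commits to C. Subgame-perfect outcome: (C, c1) with payoffs (10, 3).

C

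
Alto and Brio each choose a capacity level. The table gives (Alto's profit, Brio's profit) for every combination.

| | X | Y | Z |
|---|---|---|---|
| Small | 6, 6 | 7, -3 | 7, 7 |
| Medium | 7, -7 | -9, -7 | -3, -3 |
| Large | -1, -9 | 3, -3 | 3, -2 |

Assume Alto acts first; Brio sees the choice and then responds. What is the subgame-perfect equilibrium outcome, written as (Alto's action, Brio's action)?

Work backward from Brio's decision.
- Small: BR = Z, leader payoff 7.
- Medium: BR = Z, leader payoff -3.
- Large: BR = Z, leader payoff 3.
Among 7, -3, 3, the best is 7 at Small. Subgame-perfect outcome: (Small, Z) with payoffs (7, 7).

(Small, Z)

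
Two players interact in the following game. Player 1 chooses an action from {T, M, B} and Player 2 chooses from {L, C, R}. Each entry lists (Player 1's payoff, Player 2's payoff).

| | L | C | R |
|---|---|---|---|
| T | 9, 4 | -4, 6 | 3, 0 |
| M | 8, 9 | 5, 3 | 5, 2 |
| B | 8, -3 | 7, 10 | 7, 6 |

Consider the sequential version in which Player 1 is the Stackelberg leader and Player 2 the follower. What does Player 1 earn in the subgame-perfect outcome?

Work backward from Player 2's decision.
- T: Player 2 compares 4, 6, 0 and picks C; Player 1 would get -4.
- M: Player 2 compares 9, 3, 2 and picks L; Player 1 would get 8.
- B: Player 2 compares -3, 10, 6 and picks C; Player 1 would get 7.
Among -4, 8, 7, the best is 8 at M. Subgame-perfect outcome: (M, L) with payoffs (8, 9).

8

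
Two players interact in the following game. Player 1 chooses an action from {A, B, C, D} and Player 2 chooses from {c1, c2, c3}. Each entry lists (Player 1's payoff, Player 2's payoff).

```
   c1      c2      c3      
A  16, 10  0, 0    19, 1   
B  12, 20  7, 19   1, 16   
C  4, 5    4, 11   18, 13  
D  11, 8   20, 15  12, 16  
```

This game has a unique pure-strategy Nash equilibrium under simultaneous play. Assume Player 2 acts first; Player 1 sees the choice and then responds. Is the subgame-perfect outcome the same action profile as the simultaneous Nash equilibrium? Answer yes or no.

no

Solve by backward induction (Player 2 leads).
- c1 → Player 1 plays A (best of 16, 12, 4, 11); Player 2 gets 10.
- c2 → Player 1 plays D (best of 0, 7, 4, 20); Player 2 gets 15.
- c3 → Player 1 plays A (best of 19, 1, 18, 12); Player 2 gets 1.
Player 2's induced payoffs are 10, 15, 1, so Player 2 commits to c2. Subgame-perfect outcome: (D, c2) with payoffs (20, 15).
For the simultaneous game, intersect best replies.
Player 1's best replies: c1→A; c2→D; c3→A.
Player 2's best replies: A→c1; B→c1; C→c3; D→c3.
The unique mutual best reply is (A, c1), giving (16, 10).
Sequential outcome (D, c2) differs from the Nash profile (A, c1).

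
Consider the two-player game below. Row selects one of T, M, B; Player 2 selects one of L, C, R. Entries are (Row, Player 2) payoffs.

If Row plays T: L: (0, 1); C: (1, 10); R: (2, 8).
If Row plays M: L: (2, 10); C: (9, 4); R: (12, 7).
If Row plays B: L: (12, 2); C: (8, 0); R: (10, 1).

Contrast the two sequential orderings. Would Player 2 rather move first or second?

first

If Row leads: Player 2's best replies are T→C, M→L, B→L; Row's induced payoffs 1, 2, 12; outcome (B, L), payoffs (12, 2).
If Player 2 leads: Row's best replies are L→B, C→M, R→M; Player 2's induced payoffs 2, 4, 7; outcome (M, R), payoffs (12, 7).
Player 2 gets 7 moving first and 2 moving second, so Player 2 prefers to move first.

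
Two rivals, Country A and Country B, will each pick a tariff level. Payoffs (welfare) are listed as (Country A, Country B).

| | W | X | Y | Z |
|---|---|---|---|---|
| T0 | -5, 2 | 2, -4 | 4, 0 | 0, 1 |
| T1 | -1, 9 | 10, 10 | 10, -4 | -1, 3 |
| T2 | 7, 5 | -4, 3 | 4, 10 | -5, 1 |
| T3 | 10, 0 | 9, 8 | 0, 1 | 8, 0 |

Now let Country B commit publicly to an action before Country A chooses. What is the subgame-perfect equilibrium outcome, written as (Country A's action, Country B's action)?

Work backward from Country A's decision.
- W: Country A compares -5, -1, 7, 10 and picks T3; Country B would get 0.
- X: Country A compares 2, 10, -4, 9 and picks T1; Country B would get 10.
- Y: Country A compares 4, 10, 4, 0 and picks T1; Country B would get -4.
- Z: Country A compares 0, -1, -5, 8 and picks T3; Country B would get 0.
Country B's induced payoffs are 0, 10, -4, 0, so Country B commits to X. Subgame-perfect outcome: (T1, X) with payoffs (10, 10).

(T1, X)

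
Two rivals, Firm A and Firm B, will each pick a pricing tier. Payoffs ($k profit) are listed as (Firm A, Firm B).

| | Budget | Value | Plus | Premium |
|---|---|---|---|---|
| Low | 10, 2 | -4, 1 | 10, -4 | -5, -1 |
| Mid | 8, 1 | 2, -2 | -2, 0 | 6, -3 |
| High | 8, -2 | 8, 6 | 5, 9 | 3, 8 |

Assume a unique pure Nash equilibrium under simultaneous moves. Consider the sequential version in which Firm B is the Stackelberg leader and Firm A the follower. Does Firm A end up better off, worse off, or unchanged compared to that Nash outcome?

worse off

Backward induction with Firm B moving first.
- Budget: Firm A compares 10, 8, 8 and picks Low; Firm B would get 2.
- Value: Firm A compares -4, 2, 8 and picks High; Firm B would get 6.
- Plus: Firm A compares 10, -2, 5 and picks Low; Firm B would get -4.
- Premium: Firm A compares -5, 6, 3 and picks Mid; Firm B would get -3.
Maximizing over 2, 6, -4, -3, Firm B chooses Value. Subgame-perfect outcome: (High, Value) with payoffs (8, 6).
Now find the simultaneous Nash equilibrium.
Firm A's best replies: Budget→Low; Value→High; Plus→Low; Premium→Mid.
Firm B's best replies: Low→Budget; Mid→Budget; High→Plus.
The unique mutual best reply is (Low, Budget), giving (10, 2).
Firm A earns 8 sequentially versus 10 at the Nash outcome: worse off.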